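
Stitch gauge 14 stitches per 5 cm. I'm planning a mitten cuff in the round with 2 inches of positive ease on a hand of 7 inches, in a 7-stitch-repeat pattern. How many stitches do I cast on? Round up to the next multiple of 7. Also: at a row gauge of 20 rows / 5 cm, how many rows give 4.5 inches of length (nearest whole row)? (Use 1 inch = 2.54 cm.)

Cast on 70 stitches; work 46 rows.

Finished = 7 + 2 = 9 inches.
9 inches × 2.54 = 22.86 cm.
14/5 = 2.8 sts per cm; 22.86 × 2.8 = 64.01 sts.
Next multiple of 7 → 70.
4.5 inches = 11.43 cm; × 4 = 45.72 → 46 rows.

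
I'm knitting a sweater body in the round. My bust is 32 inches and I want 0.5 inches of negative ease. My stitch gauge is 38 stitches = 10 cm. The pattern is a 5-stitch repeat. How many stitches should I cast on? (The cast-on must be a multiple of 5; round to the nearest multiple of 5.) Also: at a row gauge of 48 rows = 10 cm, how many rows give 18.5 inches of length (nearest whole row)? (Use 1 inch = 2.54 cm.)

Cast on 305 stitches; work 226 rows.

Finished = 32 − 0.5 = 31.5 inches.
31.5 inches × 2.54 = 80.01 cm.
38/10 = 3.8 sts per cm; 80.01 × 3.8 = 304.04 sts.
Nearest multiple of 5 → 305.
18.5 inches = 46.99 cm; × 4.8 = 225.55 → 226 rows.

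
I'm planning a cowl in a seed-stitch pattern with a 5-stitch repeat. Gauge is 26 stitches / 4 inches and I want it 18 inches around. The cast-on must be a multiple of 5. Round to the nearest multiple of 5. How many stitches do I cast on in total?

Cast on 115 stitches.

26 / 4 = 6.5 sts per inch.
18 × 6.5 = 117.00 sts.
Nearest multiple of 5: 115.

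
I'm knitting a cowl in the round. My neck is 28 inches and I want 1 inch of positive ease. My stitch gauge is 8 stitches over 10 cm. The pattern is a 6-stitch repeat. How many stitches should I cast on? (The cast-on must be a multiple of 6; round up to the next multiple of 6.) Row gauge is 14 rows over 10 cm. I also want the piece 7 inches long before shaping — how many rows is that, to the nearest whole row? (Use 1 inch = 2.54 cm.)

Finished = 28 + 1 = 29 inches.
29 inches × 2.54 = 73.66 cm.
8/10 = 0.8 sts per cm; 73.66 × 0.8 = 58.93 sts.
Next multiple of 6 → 60.
7 inches = 17.78 cm; × 1.4 = 24.89 → 25 rows.

Cast on 60 stitches; work 25 rows.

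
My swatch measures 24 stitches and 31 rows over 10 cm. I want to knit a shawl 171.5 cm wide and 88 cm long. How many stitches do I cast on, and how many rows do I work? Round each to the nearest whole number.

Stitch gauge = 24/10 = 2.4 sts/cm; 171.5 × 2.4 = 411.60 → 412 sts.
Row gauge = 31/10 = 3.1 rows/cm; 88 × 3.1 = 272.80 → 273 rows.

Cast on 412 stitches and work 273 rows.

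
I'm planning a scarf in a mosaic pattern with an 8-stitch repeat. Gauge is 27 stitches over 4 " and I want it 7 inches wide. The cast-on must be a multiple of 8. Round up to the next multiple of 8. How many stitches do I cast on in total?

48 stitches.

27 / 4 = 6.75 sts per inch.
7 × 6.75 = 47.25 sts.
Next multiple of 8: 48.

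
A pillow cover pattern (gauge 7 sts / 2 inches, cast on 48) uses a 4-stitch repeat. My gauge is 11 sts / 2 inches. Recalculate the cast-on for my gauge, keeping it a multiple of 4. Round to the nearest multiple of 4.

48 × 11 / 7 = 75.43.
Nearest multiple of 4: 76.

76 stitches.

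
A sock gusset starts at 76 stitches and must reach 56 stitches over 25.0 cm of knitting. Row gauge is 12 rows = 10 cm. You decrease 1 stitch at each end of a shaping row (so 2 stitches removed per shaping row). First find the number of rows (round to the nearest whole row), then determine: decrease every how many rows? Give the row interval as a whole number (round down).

Decrease every 3rd row.

Rows = 25.0 × 1.2 = 30.0 → 30 rows.
Stitches to remove: 20 → 10 shaping rows (at 2 st each).
30 / 10 = 3.00 → every 3 rows.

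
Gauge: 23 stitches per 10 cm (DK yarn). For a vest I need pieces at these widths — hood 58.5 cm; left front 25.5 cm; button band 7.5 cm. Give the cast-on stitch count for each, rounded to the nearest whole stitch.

Rate = 23/10 = 2.3 sts per cm.
hood: 58.5 × 2.3 = 134.55 → 135.
left front: 25.5 × 2.3 = 58.65 → 59.
button band: 7.5 × 2.3 = 17.25 → 17.

hood 135; left front 59; button band 17.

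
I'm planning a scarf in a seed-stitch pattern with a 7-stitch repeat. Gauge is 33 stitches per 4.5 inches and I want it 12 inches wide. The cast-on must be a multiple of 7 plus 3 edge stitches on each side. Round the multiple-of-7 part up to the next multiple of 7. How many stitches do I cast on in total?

CO 90 sts.

33 / 4.5 = 7.333 sts per inch.
12 × 7.333 = 88.00 sts.
Less 6 edge sts → 82.00 for the repeat.
Next multiple of 7: 84.
Add back 6 edge sts → 90.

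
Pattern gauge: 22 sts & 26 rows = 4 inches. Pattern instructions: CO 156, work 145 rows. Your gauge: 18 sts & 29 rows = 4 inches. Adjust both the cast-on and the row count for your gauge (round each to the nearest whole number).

Stitches: 156 × 18/22 = 127.64 → 128.
Rows: 145 × 29/26 = 161.73 → 162.

Cast on 128 stitches; work 162 rows.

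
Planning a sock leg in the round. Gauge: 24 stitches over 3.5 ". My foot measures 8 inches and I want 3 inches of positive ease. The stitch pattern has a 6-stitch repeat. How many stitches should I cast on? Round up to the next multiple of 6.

Cast on 78 stitches.

Finished = 8 + 3 = 11 inches.
24 / 3.5 = 6.857 sts/in.
11 × 6.857 = 75.43 sts.
Next multiple of 6: 78.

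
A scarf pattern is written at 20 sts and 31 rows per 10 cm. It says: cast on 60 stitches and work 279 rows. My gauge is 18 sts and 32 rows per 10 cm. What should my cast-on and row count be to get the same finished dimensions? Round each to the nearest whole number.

Cast on 54 stitches; work 288 rows.

Stitches: 60 × 18/20 = 54.00 → 54.
Rows: 279 × 32/31 = 288.00 → 288.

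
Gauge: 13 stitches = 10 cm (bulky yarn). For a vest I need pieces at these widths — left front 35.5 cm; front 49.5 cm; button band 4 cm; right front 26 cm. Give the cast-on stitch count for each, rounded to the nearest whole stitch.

left front 46; front 64; button band 5; right front 34.

Rate = 13/10 = 1.3 sts per cm.
left front: 35.5 × 1.3 = 46.15 → 46.
front: 49.5 × 1.3 = 64.35 → 64.
button band: 4 × 1.3 = 5.20 → 5.
right front: 26 × 1.3 = 33.80 → 34.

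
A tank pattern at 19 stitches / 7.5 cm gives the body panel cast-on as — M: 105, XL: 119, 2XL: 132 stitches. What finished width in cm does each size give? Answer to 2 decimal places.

M 41.45 cm; XL 46.97 cm; 2XL 52.11 cm.

19/7.5 = 2.533 sts per cm.
M: 105 / 2.533 = 41.447 → 41.45 cm.
XL: 119 / 2.533 = 46.974 → 46.97 cm.
2XL: 132 / 2.533 = 52.105 → 52.11 cm.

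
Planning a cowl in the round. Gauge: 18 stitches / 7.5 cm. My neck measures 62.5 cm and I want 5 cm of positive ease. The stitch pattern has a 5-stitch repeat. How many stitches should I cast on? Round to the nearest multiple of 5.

Cast on 160 stitches.

Finished = 62.5 + 5 = 67.5 cm.
18 / 7.5 = 2.4 sts/cm.
67.5 × 2.4 = 162.00 sts.
Nearest multiple of 5: 160.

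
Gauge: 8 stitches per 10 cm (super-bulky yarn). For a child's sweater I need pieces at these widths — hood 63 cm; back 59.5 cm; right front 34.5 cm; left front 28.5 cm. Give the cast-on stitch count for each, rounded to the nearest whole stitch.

hood 50; back 48; right front 28; left front 23.

Rate = 8/10 = 0.8 sts per cm.
hood: 63 × 0.8 = 50.40 → 50.
back: 59.5 × 0.8 = 47.60 → 48.
right front: 34.5 × 0.8 = 27.60 → 28.
left front: 28.5 × 0.8 = 22.80 → 23.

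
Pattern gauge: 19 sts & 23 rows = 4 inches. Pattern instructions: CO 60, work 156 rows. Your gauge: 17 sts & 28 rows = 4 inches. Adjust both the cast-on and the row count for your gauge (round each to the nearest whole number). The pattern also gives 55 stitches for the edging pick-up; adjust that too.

Stitches: 60 × 17/19 = 53.68 → 54.
Rows: 156 × 28/23 = 189.91 → 190.
edging pick-up: 55 × 17/19 = 49.21 → 49.

Cast on 54 stitches; work 190 rows; edging pick-up 49 stitches.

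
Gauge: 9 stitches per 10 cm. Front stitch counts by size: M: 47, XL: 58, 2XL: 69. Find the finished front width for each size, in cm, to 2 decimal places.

9/10 = 0.9 sts per cm.
M: 47 / 0.9 = 52.222 → 52.22 cm.
XL: 58 / 0.9 = 64.444 → 64.44 cm.
2XL: 69 / 0.9 = 76.667 → 76.67 cm.

M 52.22 cm; XL 64.44 cm; 2XL 76.67 cm.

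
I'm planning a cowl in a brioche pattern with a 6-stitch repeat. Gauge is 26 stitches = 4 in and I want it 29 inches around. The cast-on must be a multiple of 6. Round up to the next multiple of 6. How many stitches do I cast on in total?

CO 192 sts.

26 / 4 = 6.5 sts per inch.
29 × 6.5 = 188.50 sts.
Next multiple of 6: 192.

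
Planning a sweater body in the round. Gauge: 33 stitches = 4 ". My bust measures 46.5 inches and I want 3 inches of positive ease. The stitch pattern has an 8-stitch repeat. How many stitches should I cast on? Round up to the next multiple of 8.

CO 416 sts.

Finished = 46.5 + 3 = 49.5 inches.
33 / 4 = 8.25 sts/in.
49.5 × 8.25 = 408.38 sts.
Next multiple of 8: 416.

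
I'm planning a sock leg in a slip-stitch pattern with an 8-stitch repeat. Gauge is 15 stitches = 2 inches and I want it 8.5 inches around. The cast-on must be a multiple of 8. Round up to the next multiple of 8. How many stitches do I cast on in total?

15 / 2 = 7.5 sts per inch.
8.5 × 7.5 = 63.75 sts.
Next multiple of 8: 64.

64 stitches.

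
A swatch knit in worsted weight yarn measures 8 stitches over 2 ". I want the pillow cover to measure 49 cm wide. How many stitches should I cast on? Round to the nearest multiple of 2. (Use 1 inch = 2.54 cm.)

49 cm = 19.29 in.
8 stitches / 2 in = 4 stitches per inch.
19.29 × 4 = 77.17 stitches.
Round to nearest multiple of 2 → 78.

CO 78 sts.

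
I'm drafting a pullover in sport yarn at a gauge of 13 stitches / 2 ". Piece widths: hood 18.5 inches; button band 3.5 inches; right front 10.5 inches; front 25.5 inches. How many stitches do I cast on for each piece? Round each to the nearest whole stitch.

hood 120; button band 23; right front 68; front 166.

Rate = 13/2 = 6.5 sts per in.
hood: 18.5 × 6.5 = 120.25 → 120.
button band: 3.5 × 6.5 = 22.75 → 23.
right front: 10.5 × 6.5 = 68.25 → 68.
front: 25.5 × 6.5 = 165.75 → 166.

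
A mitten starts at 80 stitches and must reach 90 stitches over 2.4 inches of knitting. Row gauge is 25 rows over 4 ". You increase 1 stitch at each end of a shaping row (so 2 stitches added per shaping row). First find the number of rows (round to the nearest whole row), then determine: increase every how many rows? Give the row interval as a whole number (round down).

Rows = 2.4 × 6.25 = 15.0 → 15 rows.
Stitches to add: 10 → 5 shaping rows (at 2 st each).
15 / 5 = 3.00 → every 3 rows.

Increase every 3rd row.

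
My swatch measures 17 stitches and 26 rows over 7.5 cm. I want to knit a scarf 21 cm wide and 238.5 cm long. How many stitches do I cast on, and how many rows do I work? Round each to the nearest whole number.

Stitch gauge = 17/7.5 = 2.267 sts/cm; 21 × 2.267 = 47.60 → 48 sts.
Row gauge = 26/7.5 = 3.467 rows/cm; 238.5 × 3.467 = 826.80 → 827 rows.

Cast on 48 stitches and work 827 rows.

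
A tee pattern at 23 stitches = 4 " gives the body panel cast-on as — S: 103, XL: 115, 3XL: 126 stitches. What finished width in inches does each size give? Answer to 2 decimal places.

23/4 = 5.75 sts per in.
S: 103 / 5.75 = 17.913 → 17.91 in.
XL: 115 / 5.75 = 20.000 → 20.00 in.
3XL: 126 / 5.75 = 21.913 → 21.91 in.

S 17.91 inches; XL 20.00 inches; 3XL 21.91 inches.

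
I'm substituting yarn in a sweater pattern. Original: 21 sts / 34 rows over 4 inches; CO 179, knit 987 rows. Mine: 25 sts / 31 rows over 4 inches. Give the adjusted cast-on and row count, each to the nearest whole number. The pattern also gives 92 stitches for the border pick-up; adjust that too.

Stitches: 179 × 25/21 = 213.10 → 213.
Rows: 987 × 31/34 = 899.91 → 900.
border pick-up: 92 × 25/21 = 109.52 → 110.

Cast on 213 stitches; work 900 rows; border pick-up 110 stitches.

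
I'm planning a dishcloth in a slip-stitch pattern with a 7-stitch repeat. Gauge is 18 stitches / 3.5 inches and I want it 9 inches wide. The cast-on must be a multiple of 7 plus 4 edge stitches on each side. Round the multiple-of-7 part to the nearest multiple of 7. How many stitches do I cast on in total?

CO 43 sts.

18 / 3.5 = 5.143 sts per inch.
9 × 5.143 = 46.29 sts.
Less 8 edge sts → 38.29 for the repeat.
Nearest multiple of 7: 35.
Add back 8 edge sts → 43.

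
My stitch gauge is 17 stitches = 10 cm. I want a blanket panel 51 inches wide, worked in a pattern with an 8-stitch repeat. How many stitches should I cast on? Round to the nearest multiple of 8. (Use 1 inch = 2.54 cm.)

Cast on 224 stitches.

51 in = 51 × 2.54 = 129.54 cm.
17 / 10 = 1.7 sts/cm.
129.54 × 1.7 = 220.22 sts.
→ 224.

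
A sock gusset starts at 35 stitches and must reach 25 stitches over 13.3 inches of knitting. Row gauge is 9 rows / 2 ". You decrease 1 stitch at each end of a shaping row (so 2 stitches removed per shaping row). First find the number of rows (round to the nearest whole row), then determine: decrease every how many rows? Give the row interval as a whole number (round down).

Rows = 13.3 × 4.5 = 59.9 → 60 rows.
Stitches to remove: 10 → 5 shaping rows (at 2 st each).
60 / 5 = 12.00 → every 12 rows.

Decrease every 12th row.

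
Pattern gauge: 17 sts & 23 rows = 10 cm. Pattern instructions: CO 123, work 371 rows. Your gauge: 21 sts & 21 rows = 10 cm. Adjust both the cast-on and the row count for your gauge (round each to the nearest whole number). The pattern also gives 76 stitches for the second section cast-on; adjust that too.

Stitches: 123 × 21/17 = 151.94 → 152.
Rows: 371 × 21/23 = 338.74 → 339.
second section cast-on: 76 × 21/17 = 93.88 → 94.

Cast on 152 stitches; work 339 rows; second section cast-on 94 stitches.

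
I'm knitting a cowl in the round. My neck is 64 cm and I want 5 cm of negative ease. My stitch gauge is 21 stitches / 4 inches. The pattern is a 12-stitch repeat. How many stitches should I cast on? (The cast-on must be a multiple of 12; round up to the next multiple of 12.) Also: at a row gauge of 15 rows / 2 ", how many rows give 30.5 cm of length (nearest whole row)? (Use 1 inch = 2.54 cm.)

Finished = 64 − 5 = 59 cm.
59 cm × 1/2.54 = 23.23 inches.
21/4 = 5.25 sts per in; 23.23 × 5.25 = 121.95 sts.
Next multiple of 12 → 132.
30.5 cm = 12.01 inches; × 7.5 = 90.06 → 90 rows.

Cast on 132 stitches; work 90 rows.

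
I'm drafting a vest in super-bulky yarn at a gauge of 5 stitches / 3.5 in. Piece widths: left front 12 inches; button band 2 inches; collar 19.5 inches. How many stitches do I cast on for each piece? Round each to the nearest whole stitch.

Rate = 5/3.5 = 1.429 sts per in.
left front: 12 × 1.429 = 17.14 → 17.
button band: 2 × 1.429 = 2.86 → 3.
collar: 19.5 × 1.429 = 27.86 → 28.

left front 17; button band 3; collar 28.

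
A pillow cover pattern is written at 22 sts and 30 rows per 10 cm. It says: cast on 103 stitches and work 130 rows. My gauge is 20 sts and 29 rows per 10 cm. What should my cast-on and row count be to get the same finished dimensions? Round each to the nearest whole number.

Cast on 94 stitches; work 126 rows.

Stitches: 103 × 20/22 = 93.64 → 94.
Rows: 130 × 29/30 = 125.67 → 126.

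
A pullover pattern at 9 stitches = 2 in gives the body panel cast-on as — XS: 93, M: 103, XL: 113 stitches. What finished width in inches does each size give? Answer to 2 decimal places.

XS 20.67 inches; M 22.89 inches; XL 25.11 inches.

9/2 = 4.5 sts per in.
XS: 93 / 4.5 = 20.667 → 20.67 in.
M: 103 / 4.5 = 22.889 → 22.89 in.
XL: 113 / 4.5 = 25.111 → 25.11 in.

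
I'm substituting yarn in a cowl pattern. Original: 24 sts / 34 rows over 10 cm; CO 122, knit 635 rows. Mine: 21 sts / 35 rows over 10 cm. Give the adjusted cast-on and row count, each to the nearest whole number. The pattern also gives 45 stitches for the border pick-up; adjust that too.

Cast on 107 stitches; work 654 rows; border pick-up 39 stitches.

Stitches: 122 × 21/24 = 106.75 → 107.
Rows: 635 × 35/34 = 653.68 → 654.
border pick-up: 45 × 21/24 = 39.38 → 39.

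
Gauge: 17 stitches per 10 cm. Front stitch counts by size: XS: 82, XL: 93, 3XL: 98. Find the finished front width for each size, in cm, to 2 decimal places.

XS 48.24 cm; XL 54.71 cm; 3XL 57.65 cm.

17/10 = 1.7 sts per cm.
XS: 82 / 1.7 = 48.235 → 48.24 cm.
XL: 93 / 1.7 = 54.706 → 54.71 cm.
3XL: 98 / 1.7 = 57.647 → 57.65 cm.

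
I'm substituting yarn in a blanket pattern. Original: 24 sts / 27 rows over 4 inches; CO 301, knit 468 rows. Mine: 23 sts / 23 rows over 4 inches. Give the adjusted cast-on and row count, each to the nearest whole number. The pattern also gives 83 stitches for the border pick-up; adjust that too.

Stitches: 301 × 23/24 = 288.46 → 288.
Rows: 468 × 23/27 = 398.67 → 399.
border pick-up: 83 × 23/24 = 79.54 → 80.

Cast on 288 stitches; work 399 rows; border pick-up 80 stitches.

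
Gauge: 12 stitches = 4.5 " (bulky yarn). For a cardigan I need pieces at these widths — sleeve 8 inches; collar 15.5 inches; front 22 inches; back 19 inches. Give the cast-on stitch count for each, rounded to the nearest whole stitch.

Rate = 12/4.5 = 2.667 sts per in.
sleeve: 8 × 2.667 = 21.33 → 21.
collar: 15.5 × 2.667 = 41.33 → 41.
front: 22 × 2.667 = 58.67 → 59.
back: 19 × 2.667 = 50.67 → 51.

sleeve 21; collar 41; front 59; back 51.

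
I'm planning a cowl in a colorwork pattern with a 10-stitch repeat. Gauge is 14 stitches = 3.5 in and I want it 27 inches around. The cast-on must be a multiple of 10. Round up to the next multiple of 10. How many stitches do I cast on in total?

Cast on 110 stitches.

14 / 3.5 = 4 sts per inch.
27 × 4 = 108.00 sts.
Next multiple of 10: 110.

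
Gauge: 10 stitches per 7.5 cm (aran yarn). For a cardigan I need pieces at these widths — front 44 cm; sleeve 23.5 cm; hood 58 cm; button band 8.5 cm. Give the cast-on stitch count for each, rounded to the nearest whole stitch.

Rate = 10/7.5 = 1.333 sts per cm.
front: 44 × 1.333 = 58.67 → 59.
sleeve: 23.5 × 1.333 = 31.33 → 31.
hood: 58 × 1.333 = 77.33 → 77.
button band: 8.5 × 1.333 = 11.33 → 11.

front 59; sleeve 31; hood 77; button band 11.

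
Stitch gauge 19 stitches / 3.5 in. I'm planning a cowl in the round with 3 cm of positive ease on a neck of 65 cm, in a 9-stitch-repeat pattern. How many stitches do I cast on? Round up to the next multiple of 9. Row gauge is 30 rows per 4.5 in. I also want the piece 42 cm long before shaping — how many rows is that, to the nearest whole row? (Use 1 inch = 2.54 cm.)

Finished = 65 + 3 = 68 cm.
68 cm × 1/2.54 = 26.77 inches.
19/3.5 = 5.429 sts per in; 26.77 × 5.429 = 145.33 sts.
Next multiple of 9 → 153.
42 cm = 16.54 inches; × 6.667 = 110.24 → 110 rows.

Cast on 153 stitches; work 110 rows.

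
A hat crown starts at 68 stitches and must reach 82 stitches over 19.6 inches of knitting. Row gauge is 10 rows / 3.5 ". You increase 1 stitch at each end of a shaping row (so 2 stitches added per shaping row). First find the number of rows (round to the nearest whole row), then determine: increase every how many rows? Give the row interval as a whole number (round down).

Rows = 19.6 × 2.857 = 56.0 → 56 rows.
Stitches to add: 14 → 7 shaping rows (at 2 st each).
56 / 7 = 8.00 → every 8 rows.

Increase every 8th row.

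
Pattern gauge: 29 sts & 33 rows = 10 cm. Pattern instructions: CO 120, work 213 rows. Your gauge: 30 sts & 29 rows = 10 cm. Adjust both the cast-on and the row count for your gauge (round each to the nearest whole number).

Cast on 124 stitches; work 187 rows.

Stitches: 120 × 30/29 = 124.14 → 124.
Rows: 213 × 29/33 = 187.18 → 187.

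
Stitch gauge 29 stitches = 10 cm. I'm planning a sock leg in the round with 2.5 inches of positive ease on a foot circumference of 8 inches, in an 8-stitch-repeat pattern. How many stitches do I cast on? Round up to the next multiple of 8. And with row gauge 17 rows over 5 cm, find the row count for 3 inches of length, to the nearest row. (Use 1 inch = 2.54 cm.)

Cast on 80 stitches; work 26 rows.

Finished = 8 + 2.5 = 10.5 inches.
10.5 inches × 2.54 = 26.67 cm.
29/10 = 2.9 sts per cm; 26.67 × 2.9 = 77.34 sts.
Next multiple of 8 → 80.
3 inches = 7.62 cm; × 3.4 = 25.91 → 26 rows.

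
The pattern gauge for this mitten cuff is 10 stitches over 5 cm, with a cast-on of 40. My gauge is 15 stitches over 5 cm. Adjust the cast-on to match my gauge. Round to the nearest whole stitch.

Scale factor = 15 / 10 = 1.500.
40 × 15 / 10 = 60.00 sts.

Cast on 60 stitches.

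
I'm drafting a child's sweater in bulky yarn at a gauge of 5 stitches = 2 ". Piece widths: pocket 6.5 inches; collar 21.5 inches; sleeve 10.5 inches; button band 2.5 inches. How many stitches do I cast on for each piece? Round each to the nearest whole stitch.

Rate = 5/2 = 2.5 sts per in.
pocket: 6.5 × 2.5 = 16.25 → 16.
collar: 21.5 × 2.5 = 53.75 → 54.
sleeve: 10.5 × 2.5 = 26.25 → 26.
button band: 2.5 × 2.5 = 6.25 → 6.

pocket 16; collar 54; sleeve 26; button band 6.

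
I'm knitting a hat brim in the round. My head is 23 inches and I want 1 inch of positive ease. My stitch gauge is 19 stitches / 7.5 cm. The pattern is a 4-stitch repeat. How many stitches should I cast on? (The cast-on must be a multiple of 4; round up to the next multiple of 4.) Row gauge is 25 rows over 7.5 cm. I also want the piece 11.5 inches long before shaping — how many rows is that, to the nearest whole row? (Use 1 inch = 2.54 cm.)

Finished = 23 + 1 = 24 inches.
24 inches × 2.54 = 60.96 cm.
19/7.5 = 2.533 sts per cm; 60.96 × 2.533 = 154.43 sts.
Next multiple of 4 → 156.
11.5 inches = 29.21 cm; × 3.333 = 97.37 → 97 rows.

Cast on 156 stitches; work 97 rows.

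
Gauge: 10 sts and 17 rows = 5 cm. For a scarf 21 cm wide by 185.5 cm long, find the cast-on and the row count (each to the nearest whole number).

Stitch gauge = 10/5 = 2 sts/cm; 21 × 2 = 42.00 → 42 sts.
Row gauge = 17/5 = 3.4 rows/cm; 185.5 × 3.4 = 630.70 → 631 rows.

Cast on 42 stitches and work 631 rows.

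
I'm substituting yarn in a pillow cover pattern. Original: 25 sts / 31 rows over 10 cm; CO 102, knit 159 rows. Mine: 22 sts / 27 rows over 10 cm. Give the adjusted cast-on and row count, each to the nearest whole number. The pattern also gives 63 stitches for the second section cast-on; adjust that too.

Stitches: 102 × 22/25 = 89.76 → 90.
Rows: 159 × 27/31 = 138.48 → 138.
second section cast-on: 63 × 22/25 = 55.44 → 55.

Cast on 90 stitches; work 138 rows; second section cast-on 55 stitches.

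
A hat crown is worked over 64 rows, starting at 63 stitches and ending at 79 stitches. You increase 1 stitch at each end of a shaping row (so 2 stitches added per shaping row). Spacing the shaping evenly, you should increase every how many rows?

Increase every 8th row.

Stitches to add: |79 − 63| = 16.
Shaping rows needed: 16 / 2 = 8.
64 rows / 8 = every 8 rows.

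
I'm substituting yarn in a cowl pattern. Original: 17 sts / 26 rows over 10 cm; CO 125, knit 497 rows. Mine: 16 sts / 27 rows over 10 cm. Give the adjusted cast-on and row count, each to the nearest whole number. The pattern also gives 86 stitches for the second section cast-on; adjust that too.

Cast on 118 stitches; work 516 rows; second section cast-on 81 stitches.

Stitches: 125 × 16/17 = 117.65 → 118.
Rows: 497 × 27/26 = 516.12 → 516.
second section cast-on: 86 × 16/17 = 80.94 → 81.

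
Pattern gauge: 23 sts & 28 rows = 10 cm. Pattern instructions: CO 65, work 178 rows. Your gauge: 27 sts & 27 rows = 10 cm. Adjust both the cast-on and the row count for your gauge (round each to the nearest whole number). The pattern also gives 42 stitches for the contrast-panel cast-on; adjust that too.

Stitches: 65 × 27/23 = 76.30 → 76.
Rows: 178 × 27/28 = 171.64 → 172.
contrast-panel cast-on: 42 × 27/23 = 49.30 → 49.

Cast on 76 stitches; work 172 rows; contrast-panel cast-on 49 stitches.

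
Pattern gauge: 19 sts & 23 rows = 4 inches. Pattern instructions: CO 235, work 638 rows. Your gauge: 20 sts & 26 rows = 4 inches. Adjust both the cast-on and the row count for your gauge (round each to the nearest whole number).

Cast on 247 stitches; work 721 rows.

Stitches: 235 × 20/19 = 247.37 → 247.
Rows: 638 × 26/23 = 721.22 → 721.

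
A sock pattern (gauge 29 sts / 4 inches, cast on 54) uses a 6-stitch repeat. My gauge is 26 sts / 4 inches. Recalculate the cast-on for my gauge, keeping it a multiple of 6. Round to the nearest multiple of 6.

Cast on 48 stitches.

54 × 26 / 29 = 48.41.
Nearest multiple of 6: 48.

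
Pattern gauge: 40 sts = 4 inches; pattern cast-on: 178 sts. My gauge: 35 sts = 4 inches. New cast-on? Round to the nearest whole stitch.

CO 156 sts.

Scale factor = 35 / 40 = 0.875.
178 × 35 / 40 = 155.75 sts.
→ 156 sts.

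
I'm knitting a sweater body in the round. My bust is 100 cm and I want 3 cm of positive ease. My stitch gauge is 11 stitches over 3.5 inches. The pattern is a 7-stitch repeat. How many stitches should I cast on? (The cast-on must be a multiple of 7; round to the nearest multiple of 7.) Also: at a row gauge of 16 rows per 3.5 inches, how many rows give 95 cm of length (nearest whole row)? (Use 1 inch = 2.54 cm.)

Cast on 126 stitches; work 171 rows.

Finished = 100 + 3 = 103 cm.
103 cm × 1/2.54 = 40.55 inches.
11/3.5 = 3.143 sts per in; 40.55 × 3.143 = 127.45 sts.
Nearest multiple of 7 → 126.
95 cm = 37.40 inches; × 4.571 = 170.98 → 171 rows.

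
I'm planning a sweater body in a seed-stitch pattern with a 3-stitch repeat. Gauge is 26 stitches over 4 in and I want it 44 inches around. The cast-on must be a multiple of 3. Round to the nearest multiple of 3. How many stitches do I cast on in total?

CO 285 sts.

26 / 4 = 6.5 sts per inch.
44 × 6.5 = 286.00 sts.
Nearest multiple of 3: 285.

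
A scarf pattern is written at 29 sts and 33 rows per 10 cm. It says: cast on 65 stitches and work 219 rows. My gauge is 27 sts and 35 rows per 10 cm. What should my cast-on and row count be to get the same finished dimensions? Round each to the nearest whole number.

Cast on 61 stitches; work 232 rows.

Stitches: 65 × 27/29 = 60.52 → 61.
Rows: 219 × 35/33 = 232.27 → 232.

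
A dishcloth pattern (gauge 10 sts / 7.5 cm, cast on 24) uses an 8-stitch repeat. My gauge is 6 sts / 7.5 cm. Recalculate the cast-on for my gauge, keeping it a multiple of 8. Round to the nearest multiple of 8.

16 stitches.

24 × 6 / 10 = 14.40.
Nearest multiple of 8: 16.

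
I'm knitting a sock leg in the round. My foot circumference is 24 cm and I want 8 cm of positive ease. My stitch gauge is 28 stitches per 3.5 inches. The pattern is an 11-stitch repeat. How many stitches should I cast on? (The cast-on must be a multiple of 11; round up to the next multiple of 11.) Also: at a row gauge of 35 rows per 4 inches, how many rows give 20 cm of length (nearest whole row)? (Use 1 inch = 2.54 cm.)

Finished = 24 + 8 = 32 cm.
32 cm × 1/2.54 = 12.60 inches.
28/3.5 = 8 sts per in; 12.60 × 8 = 100.79 sts.
Next multiple of 11 → 110.
20 cm = 7.87 inches; × 8.75 = 68.90 → 69 rows.

Cast on 110 stitches; work 69 rows.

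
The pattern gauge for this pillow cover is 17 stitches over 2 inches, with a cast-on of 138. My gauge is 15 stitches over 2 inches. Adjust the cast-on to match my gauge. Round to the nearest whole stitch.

CO 122 sts.

Scale factor = 15 / 17 = 0.882.
138 × 15 / 17 = 121.76 sts.
→ 122 sts.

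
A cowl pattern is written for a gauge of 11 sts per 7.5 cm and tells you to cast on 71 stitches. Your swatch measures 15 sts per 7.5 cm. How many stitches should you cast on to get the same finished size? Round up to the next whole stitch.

Scale factor = 15 / 11 = 1.364.
71 × 15 / 11 = 96.82 sts.
→ 97 sts.

97 stitches.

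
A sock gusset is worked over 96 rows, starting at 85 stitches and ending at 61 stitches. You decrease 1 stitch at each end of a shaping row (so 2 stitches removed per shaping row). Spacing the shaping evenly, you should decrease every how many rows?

Decrease every 8th row.

Stitches to remove: |61 − 85| = 24.
Shaping rows needed: 24 / 2 = 12.
96 rows / 12 = every 8 rows.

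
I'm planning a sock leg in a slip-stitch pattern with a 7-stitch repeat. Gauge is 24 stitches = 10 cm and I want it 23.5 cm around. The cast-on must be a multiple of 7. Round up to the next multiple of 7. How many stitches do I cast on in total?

24 / 10 = 2.4 sts per cm.
23.5 × 2.4 = 56.40 sts.
Next multiple of 7: 63.

Cast on 63 stitches.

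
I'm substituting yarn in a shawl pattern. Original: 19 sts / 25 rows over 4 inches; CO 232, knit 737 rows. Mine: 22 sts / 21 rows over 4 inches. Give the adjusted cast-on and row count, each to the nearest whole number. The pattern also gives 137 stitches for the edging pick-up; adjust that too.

Stitches: 232 × 22/19 = 268.63 → 269.
Rows: 737 × 21/25 = 619.08 → 619.
edging pick-up: 137 × 22/19 = 158.63 → 159.

Cast on 269 stitches; work 619 rows; edging pick-up 159 stitches.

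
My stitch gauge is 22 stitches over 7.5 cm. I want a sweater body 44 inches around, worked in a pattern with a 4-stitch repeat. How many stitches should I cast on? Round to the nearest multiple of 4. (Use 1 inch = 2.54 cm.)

44 in = 44 × 2.54 = 111.76 cm.
22 / 7.5 = 2.933 sts/cm.
111.76 × 2.933 = 327.83 sts.
→ 328.

Cast on 328 stitches.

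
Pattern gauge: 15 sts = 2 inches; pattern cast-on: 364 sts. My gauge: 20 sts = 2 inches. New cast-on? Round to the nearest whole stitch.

Cast on 485 stitches.

Scale factor = 20 / 15 = 1.333.
364 × 20 / 15 = 485.33 sts.
→ 485 sts.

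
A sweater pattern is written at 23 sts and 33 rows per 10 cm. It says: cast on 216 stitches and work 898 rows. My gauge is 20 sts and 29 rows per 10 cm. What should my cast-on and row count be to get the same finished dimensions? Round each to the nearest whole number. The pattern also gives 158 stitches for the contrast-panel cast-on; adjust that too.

Cast on 188 stitches; work 789 rows; contrast-panel cast-on 137 stitches.

Stitches: 216 × 20/23 = 187.83 → 188.
Rows: 898 × 29/33 = 789.15 → 789.
contrast-panel cast-on: 158 × 20/23 = 137.39 → 137.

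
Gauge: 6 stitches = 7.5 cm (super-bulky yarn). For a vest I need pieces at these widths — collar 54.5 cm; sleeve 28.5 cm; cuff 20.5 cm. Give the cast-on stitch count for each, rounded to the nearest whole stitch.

Rate = 6/7.5 = 0.8 sts per cm.
collar: 54.5 × 0.8 = 43.60 → 44.
sleeve: 28.5 × 0.8 = 22.80 → 23.
cuff: 20.5 × 0.8 = 16.40 → 16.

collar 44; sleeve 23; cuff 16.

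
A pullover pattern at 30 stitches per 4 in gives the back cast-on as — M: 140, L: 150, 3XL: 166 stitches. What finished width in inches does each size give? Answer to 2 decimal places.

M 18.67 inches; L 20.00 inches; 3XL 22.13 inches.

30/4 = 7.5 sts per in.
M: 140 / 7.5 = 18.667 → 18.67 in.
L: 150 / 7.5 = 20.000 → 20.00 in.
3XL: 166 / 7.5 = 22.133 → 22.13 in.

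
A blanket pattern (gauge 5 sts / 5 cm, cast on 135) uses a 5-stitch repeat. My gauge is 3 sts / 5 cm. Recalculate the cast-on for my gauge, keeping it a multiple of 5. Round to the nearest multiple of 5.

Cast on 80 stitches.

135 × 3 / 5 = 81.00.
Nearest multiple of 5: 80.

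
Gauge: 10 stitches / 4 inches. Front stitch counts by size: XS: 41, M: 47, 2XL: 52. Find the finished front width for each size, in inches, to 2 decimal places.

10/4 = 2.5 sts per in.
XS: 41 / 2.5 = 16.400 → 16.40 in.
M: 47 / 2.5 = 18.800 → 18.80 in.
2XL: 52 / 2.5 = 20.800 → 20.80 in.

XS 16.40 inches; M 18.80 inches; 2XL 20.80 inches.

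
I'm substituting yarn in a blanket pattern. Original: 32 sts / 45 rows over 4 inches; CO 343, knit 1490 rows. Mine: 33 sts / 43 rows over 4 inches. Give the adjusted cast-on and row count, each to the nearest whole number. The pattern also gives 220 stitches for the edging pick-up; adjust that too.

Stitches: 343 × 33/32 = 353.72 → 354.
Rows: 1490 × 43/45 = 1423.78 → 1424.
edging pick-up: 220 × 33/32 = 226.88 → 227.

Cast on 354 stitches; work 1424 rows; edging pick-up 227 stitches.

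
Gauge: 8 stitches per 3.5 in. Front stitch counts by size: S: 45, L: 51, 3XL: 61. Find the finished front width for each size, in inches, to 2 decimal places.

8/3.5 = 2.286 sts per in.
S: 45 / 2.286 = 19.688 → 19.69 in.
L: 51 / 2.286 = 22.312 → 22.31 in.
3XL: 61 / 2.286 = 26.688 → 26.69 in.

S 19.69 inches; L 22.31 inches; 3XL 26.69 inches.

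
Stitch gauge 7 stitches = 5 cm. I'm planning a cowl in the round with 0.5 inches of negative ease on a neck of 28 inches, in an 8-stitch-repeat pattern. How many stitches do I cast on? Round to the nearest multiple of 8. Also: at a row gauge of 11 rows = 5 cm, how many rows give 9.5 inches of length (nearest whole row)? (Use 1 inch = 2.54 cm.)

Cast on 96 stitches; work 53 rows.

Finished = 28 − 0.5 = 27.5 inches.
27.5 inches × 2.54 = 69.85 cm.
7/5 = 1.4 sts per cm; 69.85 × 1.4 = 97.79 sts.
Nearest multiple of 8 → 96.
9.5 inches = 24.13 cm; × 2.2 = 53.09 → 53 rows.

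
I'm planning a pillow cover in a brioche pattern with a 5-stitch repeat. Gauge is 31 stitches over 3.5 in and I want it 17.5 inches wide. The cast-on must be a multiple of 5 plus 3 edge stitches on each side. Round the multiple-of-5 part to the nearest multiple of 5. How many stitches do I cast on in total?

31 / 3.5 = 8.857 sts per inch.
17.5 × 8.857 = 155.00 sts.
Less 6 edge sts → 149.00 for the repeat.
Nearest multiple of 5: 150.
Add back 6 edge sts → 156.

Cast on 156 stitches.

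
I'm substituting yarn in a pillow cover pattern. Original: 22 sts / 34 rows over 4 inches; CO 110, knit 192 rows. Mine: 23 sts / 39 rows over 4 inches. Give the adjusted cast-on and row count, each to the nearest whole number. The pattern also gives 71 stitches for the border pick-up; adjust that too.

Cast on 115 stitches; work 220 rows; border pick-up 74 stitches.

Stitches: 110 × 23/22 = 115.00 → 115.
Rows: 192 × 39/34 = 220.24 → 220.
border pick-up: 71 × 23/22 = 74.23 → 74.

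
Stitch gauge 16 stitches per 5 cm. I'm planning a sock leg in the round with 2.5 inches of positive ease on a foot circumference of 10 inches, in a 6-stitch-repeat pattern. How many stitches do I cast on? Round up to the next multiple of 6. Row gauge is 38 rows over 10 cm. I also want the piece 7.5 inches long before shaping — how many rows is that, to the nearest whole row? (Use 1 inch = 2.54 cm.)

Cast on 102 stitches; work 72 rows.

Finished = 10 + 2.5 = 12.5 inches.
12.5 inches × 2.54 = 31.75 cm.
16/5 = 3.2 sts per cm; 31.75 × 3.2 = 101.60 sts.
Next multiple of 6 → 102.
7.5 inches = 19.05 cm; × 3.8 = 72.39 → 72 rows.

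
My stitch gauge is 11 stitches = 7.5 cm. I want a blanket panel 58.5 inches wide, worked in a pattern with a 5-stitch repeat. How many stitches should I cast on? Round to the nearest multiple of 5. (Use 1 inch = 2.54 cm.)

220 stitches.

58.5 in = 58.5 × 2.54 = 148.59 cm.
11 / 7.5 = 1.467 sts/cm.
148.59 × 1.467 = 217.93 sts.
→ 220.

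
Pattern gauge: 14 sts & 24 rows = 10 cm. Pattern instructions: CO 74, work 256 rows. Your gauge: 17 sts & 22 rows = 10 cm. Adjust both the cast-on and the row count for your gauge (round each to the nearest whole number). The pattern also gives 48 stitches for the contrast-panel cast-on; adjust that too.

Cast on 90 stitches; work 235 rows; contrast-panel cast-on 58 stitches.

Stitches: 74 × 17/14 = 89.86 → 90.
Rows: 256 × 22/24 = 234.67 → 235.
contrast-panel cast-on: 48 × 17/14 = 58.29 → 58.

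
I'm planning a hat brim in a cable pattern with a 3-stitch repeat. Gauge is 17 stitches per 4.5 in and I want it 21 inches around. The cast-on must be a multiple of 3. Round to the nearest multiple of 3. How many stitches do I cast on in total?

17 / 4.5 = 3.778 sts per inch.
21 × 3.778 = 79.33 sts.
Nearest multiple of 3: 78.

CO 78 sts.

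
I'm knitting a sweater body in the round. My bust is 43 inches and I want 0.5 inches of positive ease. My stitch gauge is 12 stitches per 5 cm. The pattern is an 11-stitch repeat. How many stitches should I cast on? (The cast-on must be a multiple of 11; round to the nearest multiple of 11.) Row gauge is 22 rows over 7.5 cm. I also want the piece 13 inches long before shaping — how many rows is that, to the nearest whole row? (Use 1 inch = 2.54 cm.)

Finished = 43 + 0.5 = 43.5 inches.
43.5 inches × 2.54 = 110.49 cm.
12/5 = 2.4 sts per cm; 110.49 × 2.4 = 265.18 sts.
Nearest multiple of 11 → 264.
13 inches = 33.02 cm; × 2.933 = 96.86 → 97 rows.

Cast on 264 stitches; work 97 rows.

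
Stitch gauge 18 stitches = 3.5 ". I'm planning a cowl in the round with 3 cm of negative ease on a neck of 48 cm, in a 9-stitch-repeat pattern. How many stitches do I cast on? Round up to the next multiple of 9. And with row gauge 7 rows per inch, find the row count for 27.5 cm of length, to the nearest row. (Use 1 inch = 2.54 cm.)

Finished = 48 − 3 = 45 cm.
45 cm × 1/2.54 = 17.72 inches.
18/3.5 = 5.143 sts per in; 17.72 × 5.143 = 91.11 sts.
Next multiple of 9 → 99.
27.5 cm = 10.83 inches; × 7 = 75.79 → 76 rows.

Cast on 99 stitches; work 76 rows.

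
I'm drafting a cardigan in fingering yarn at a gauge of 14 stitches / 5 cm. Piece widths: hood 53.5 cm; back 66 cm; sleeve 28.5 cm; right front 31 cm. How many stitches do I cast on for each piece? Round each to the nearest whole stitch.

Rate = 14/5 = 2.8 sts per cm.
hood: 53.5 × 2.8 = 149.80 → 150.
back: 66 × 2.8 = 184.80 → 185.
sleeve: 28.5 × 2.8 = 79.80 → 80.
right front: 31 × 2.8 = 86.80 → 87.

hood 150; back 185; sleeve 80; right front 87.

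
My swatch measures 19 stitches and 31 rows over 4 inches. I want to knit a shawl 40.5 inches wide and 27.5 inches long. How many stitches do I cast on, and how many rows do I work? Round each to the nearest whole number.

Cast on 192 stitches and work 213 rows.

Stitch gauge = 19/4 = 4.75 sts/in; 40.5 × 4.75 = 192.38 → 192 sts.
Row gauge = 31/4 = 7.75 rows/in; 27.5 × 7.75 = 213.12 → 213 rows.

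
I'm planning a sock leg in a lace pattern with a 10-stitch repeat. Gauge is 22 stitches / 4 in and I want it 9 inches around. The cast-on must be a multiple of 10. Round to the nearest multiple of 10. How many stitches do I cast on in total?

Cast on 50 stitches.

22 / 4 = 5.5 sts per inch.
9 × 5.5 = 49.50 sts.
Nearest multiple of 10: 50.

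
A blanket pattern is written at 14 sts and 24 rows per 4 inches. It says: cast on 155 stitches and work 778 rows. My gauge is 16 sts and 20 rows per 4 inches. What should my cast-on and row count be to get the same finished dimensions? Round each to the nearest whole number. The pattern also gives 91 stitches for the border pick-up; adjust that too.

Stitches: 155 × 16/14 = 177.14 → 177.
Rows: 778 × 20/24 = 648.33 → 648.
border pick-up: 91 × 16/14 = 104.00 → 104.

Cast on 177 stitches; work 648 rows; border pick-up 104 stitches.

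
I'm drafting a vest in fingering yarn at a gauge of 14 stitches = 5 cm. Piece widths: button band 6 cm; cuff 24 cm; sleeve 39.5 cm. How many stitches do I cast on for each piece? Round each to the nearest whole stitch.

Rate = 14/5 = 2.8 sts per cm.
button band: 6 × 2.8 = 16.80 → 17.
cuff: 24 × 2.8 = 67.20 → 67.
sleeve: 39.5 × 2.8 = 110.60 → 111.

button band 17; cuff 67; sleeve 111.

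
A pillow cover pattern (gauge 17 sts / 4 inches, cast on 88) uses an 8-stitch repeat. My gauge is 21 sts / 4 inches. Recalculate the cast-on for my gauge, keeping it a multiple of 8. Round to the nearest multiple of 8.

CO 112 sts.

88 × 21 / 17 = 108.71.
Nearest multiple of 8: 112.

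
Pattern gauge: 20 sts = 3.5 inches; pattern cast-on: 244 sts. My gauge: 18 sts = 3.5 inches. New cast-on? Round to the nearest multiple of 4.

Scale factor = 18 / 20 = 0.900.
244 × 18 / 20 = 219.60 sts.
→ 220 sts.

220 stitches.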